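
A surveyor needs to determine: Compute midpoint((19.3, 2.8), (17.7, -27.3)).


M = ((19.3+17.7)/2, (2.8+(-27.3))/2)
= (18.5, -12.25)

(18.5, -12.25)


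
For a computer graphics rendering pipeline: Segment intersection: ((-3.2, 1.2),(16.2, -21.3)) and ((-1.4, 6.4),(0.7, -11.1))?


Cross products: d1=-42.42, d2=249.83, d3=141.38, d4=-150.87
d1*d2 < 0 and d3*d4 < 0? yes

Yes, they intersect


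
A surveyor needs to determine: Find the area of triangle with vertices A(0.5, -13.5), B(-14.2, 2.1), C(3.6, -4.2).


Area = |x_A(y_B-y_C) + x_B(y_C-y_A) + x_C(y_A-y_B)|/2
= |3.15 + (-132.06) + (-56.16)|/2
= 185.07/2 = 92.535

92.535


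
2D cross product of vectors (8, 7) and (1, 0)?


u x v = u_x*v_y - u_y*v_x = 8*0 - 7*1
= 0 - 7 = -7

-7


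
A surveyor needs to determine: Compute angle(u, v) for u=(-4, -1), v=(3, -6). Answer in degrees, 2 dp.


u.v = -6, |u| = sqrt(17) = 4.1231, |v| = sqrt(45) = 6.7082
cos(theta) = u.v/(|u||v|) = -6/sqrt(765) = -0.21693
theta = acos(-0.21693) = 102.53 degrees

102.53 degrees


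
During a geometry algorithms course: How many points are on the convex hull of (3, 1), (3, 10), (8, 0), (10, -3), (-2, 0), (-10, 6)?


Convex hull vertices (CCW): (-10, 6), (-2, 0), (10, -3), (3, 10)
Count = 4

4


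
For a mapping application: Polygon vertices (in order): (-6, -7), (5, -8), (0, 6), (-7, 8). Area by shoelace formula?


Shoelace sum: ((-6)*(-8) - 5*(-7)) + (5*6 - 0*(-8)) + (0*8 - (-7)*6) + ((-7)*(-7) - (-6)*8)
= 252
Area = |252|/2 = 126

126


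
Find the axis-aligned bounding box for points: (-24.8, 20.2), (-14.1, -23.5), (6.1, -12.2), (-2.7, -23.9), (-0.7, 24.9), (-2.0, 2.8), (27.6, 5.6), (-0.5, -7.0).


x range: [-24.8, 27.6]
y range: [-23.9, 24.9]
Bounding box: (-24.8,-23.9) to (27.6,24.9)

(-24.8,-23.9) to (27.6,24.9)


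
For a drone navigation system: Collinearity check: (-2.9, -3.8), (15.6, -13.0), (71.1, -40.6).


Cross product: (15.6-(-2.9))*((-40.6)-(-3.8)) - ((-13)-(-3.8))*(71.1-(-2.9))
= 0

Yes, collinear


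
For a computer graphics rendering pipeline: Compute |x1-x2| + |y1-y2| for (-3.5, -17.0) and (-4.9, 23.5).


|(-3.5)-(-4.9)| + |(-17)-23.5| = 1.4 + 40.5 = 41.9

41.9


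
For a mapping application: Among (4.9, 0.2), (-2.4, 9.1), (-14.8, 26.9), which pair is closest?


d(P0,P1) = 11.5109, d(P0,P2) = 33.181, d(P1,P2) = 21.6933
Closest: P0 and P1

Closest pair: (4.9, 0.2) and (-2.4, 9.1), distance = 11.5109


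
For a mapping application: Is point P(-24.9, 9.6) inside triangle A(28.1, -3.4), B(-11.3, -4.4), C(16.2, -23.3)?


Cross products: AB x AP = -565.2, BC x BP = 127.96, CA x CP = 1209.4
All same sign? no

No, outside


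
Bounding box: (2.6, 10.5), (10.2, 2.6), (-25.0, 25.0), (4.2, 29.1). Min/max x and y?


x range: [-25, 10.2]
y range: [2.6, 29.1]
Bounding box: (-25,2.6) to (10.2,29.1)

(-25,2.6) to (10.2,29.1)


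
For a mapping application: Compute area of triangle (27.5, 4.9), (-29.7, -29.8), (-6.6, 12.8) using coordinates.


Area = |x_A(y_B-y_C) + x_B(y_C-y_A) + x_C(y_A-y_B)|/2
= |(-1171.5) + (-234.63) + (-229.02)|/2
= 1635.15/2 = 817.575

817.575


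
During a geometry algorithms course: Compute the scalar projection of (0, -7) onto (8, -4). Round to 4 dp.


u.v = 28, |v| = sqrt(80) = 8.9443
Scalar projection = u.v / |v| = 28 / sqrt(80) = 3.1305

3.1305


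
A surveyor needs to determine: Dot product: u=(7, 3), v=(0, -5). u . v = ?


u . v = u_x*v_x + u_y*v_y = 7*0 + 3*(-5)
= 0 + (-15) = -15

-15


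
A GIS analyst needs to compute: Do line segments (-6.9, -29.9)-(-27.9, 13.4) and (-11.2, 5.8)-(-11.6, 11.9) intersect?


Cross products: d1=-11.95, d2=98.83, d3=-563.51, d4=-674.29
d1*d2 < 0 and d3*d4 < 0? no

No, they don't intersect


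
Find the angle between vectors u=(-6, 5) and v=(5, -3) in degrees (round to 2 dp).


u.v = -45, |u| = sqrt(61) = 7.8102, |v| = sqrt(34) = 5.831
cos(theta) = u.v/(|u||v|) = -45/sqrt(2074) = -0.988116
theta = acos(-0.988116) = 171.16 degrees

171.16 degrees


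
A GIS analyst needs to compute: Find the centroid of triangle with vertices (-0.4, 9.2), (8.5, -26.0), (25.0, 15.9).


Centroid = ((x_A+x_B+x_C)/3, (y_A+y_B+y_C)/3)
= (((-0.4)+8.5+25)/3, (9.2+(-26)+15.9)/3)
= (11.0333, -0.3)

(11.0333, -0.3)


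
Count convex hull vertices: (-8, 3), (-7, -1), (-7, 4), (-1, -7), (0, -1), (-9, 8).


Convex hull vertices (CCW): (-9, 8), (-8, 3), (-7, -1), (-1, -7), (0, -1)
Count = 5

5


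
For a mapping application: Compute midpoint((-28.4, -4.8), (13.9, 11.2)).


M = (((-28.4)+13.9)/2, ((-4.8)+11.2)/2)
= (-7.25, 3.2)

(-7.25, 3.2)


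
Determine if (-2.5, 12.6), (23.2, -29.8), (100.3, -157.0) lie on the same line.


Cross product: (23.2-(-2.5))*((-157)-12.6) - ((-29.8)-12.6)*(100.3-(-2.5))
= 0

Yes, collinear


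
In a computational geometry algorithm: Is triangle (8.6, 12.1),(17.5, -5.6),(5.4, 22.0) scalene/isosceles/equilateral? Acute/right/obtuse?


Side lengths squared: AB^2=392.5, BC^2=908.17, CA^2=108.25
Sorted: [108.25, 392.5, 908.17]
By sides: Scalene, By angles: Obtuse

Scalene, Obtuse


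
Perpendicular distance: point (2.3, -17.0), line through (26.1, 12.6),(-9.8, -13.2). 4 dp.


|cross product| = 448.6
|line direction| = sqrt(1954.45) = 44.2092
Distance = 448.6/sqrt(1954.45) = 10.1472

10.1472


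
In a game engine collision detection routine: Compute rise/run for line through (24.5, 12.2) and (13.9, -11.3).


slope = (y2-y1)/(x2-x1) = ((-11.3)-12.2)/(13.9-24.5) = (-23.5)/(-10.6) = 2.217

2.217


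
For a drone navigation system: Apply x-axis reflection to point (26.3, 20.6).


Reflection over x-axis: (x,y) -> (x,-y)
(26.3, 20.6) -> (26.3, -20.6)

(26.3, -20.6)


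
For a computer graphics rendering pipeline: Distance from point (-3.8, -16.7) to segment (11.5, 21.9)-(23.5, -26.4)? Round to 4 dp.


Project P onto AB: t = 0.6786 (clamped to [0,1])
Closest point on segment: (19.643, -10.8756)
Distance: 24.1557

24.1557


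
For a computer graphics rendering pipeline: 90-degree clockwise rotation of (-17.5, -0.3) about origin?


90° CW: (x,y) -> (y, -x)
(-17.5,-0.3) -> (-0.3, 17.5)

(-0.3, 17.5)


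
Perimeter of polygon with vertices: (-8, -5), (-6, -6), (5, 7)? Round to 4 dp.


Sides: (-8, -5)->(-6, -6): sqrt(5) = 2.236068, (-6, -6)->(5, 7): sqrt(290) = 17.029386, (5, 7)->(-8, -5): sqrt(313) = 17.691806
Sum = 36.95726
Perimeter = 36.9573

36.9573


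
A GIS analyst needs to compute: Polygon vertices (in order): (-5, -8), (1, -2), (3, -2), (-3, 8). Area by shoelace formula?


Shoelace sum: ((-5)*(-2) - 1*(-8)) + (1*(-2) - 3*(-2)) + (3*8 - (-3)*(-2)) + ((-3)*(-8) - (-5)*8)
= 104
Area = |104|/2 = 52

52


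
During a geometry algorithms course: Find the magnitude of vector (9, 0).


|u| = sqrt(9^2 + 0^2) = sqrt(81) = 9

9


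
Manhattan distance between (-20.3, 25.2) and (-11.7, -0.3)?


|(-20.3)-(-11.7)| + |25.2-(-0.3)| = 8.6 + 25.5 = 34.1

34.1


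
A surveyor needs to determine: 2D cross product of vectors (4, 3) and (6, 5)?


u x v = u_x*v_y - u_y*v_x = 4*5 - 3*6
= 20 - 18 = 2

2


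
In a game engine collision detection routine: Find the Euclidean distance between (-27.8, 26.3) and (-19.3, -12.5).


dx=8.5, dy=-38.8
d^2 = 8.5^2 + (-38.8)^2 = 1577.69
d = sqrt(1577.69) = 39.7201

39.7201


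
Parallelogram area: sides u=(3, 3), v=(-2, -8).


|u x v| = |3*(-8) - 3*(-2)|
= |(-24) - (-6)| = 18

18


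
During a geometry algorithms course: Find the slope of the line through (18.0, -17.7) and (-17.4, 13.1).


slope = (y2-y1)/(x2-x1) = (13.1-(-17.7))/((-17.4)-18) = 30.8/(-35.4) = -0.8701

-0.8701


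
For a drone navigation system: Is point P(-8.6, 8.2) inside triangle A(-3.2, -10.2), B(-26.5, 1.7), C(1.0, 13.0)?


Cross products: AB x AP = -364.46, BC x BP = -23.52, CA x CP = -202.56
All same sign? yes

Yes, inside


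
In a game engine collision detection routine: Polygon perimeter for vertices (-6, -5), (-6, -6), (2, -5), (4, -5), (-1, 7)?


Sides: (-6, -5)->(-6, -6): sqrt(1) = 1, (-6, -6)->(2, -5): sqrt(65) = 8.062258, (2, -5)->(4, -5): sqrt(4) = 2, (4, -5)->(-1, 7): sqrt(169) = 13, (-1, 7)->(-6, -5): sqrt(169) = 13
Sum = 37.062258
Perimeter = 37.0623

37.0623


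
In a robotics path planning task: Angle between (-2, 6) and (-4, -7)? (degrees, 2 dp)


u.v = -34, |u| = sqrt(40) = 6.3246, |v| = sqrt(65) = 8.0623
cos(theta) = u.v/(|u||v|) = -34/sqrt(2600) = -0.666795
theta = acos(-0.666795) = 131.82 degrees

131.82 degrees


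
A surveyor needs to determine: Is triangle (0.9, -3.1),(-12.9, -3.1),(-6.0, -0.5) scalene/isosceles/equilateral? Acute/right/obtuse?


Side lengths squared: AB^2=190.44, BC^2=54.37, CA^2=54.37
Sorted: [54.37, 54.37, 190.44]
By sides: Isosceles, By angles: Obtuse

Isosceles, Obtuse


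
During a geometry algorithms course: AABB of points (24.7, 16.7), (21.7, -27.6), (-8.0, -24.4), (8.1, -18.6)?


x range: [-8, 24.7]
y range: [-27.6, 16.7]
Bounding box: (-8,-27.6) to (24.7,16.7)

(-8,-27.6) to (24.7,16.7)


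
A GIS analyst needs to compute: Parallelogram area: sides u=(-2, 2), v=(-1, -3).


|u x v| = |(-2)*(-3) - 2*(-1)|
= |6 - (-2)| = 8

8


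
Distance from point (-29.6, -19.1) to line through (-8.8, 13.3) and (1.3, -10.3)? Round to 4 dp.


|cross product| = 818.12
|line direction| = sqrt(658.97) = 25.6704
Distance = 818.12/sqrt(658.97) = 31.8702

31.8702


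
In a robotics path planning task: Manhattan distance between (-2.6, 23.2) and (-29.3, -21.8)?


|(-2.6)-(-29.3)| + |23.2-(-21.8)| = 26.7 + 45 = 71.7

71.7


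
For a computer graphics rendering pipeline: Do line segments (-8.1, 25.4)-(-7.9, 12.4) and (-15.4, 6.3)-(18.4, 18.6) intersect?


Cross products: d1=555.79, d2=113.93, d3=-98.72, d4=343.14
d1*d2 < 0 and d3*d4 < 0? no

No, they don't intersect


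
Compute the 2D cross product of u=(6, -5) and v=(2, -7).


u x v = u_x*v_y - u_y*v_x = 6*(-7) - (-5)*2
= (-42) - (-10) = -32

-32


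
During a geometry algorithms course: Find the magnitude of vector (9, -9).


|u| = sqrt(9^2 + (-9)^2) = sqrt(162) = 12.7279

12.7279


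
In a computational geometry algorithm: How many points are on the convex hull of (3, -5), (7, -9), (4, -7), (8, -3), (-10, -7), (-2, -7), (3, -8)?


Convex hull vertices (CCW): (-10, -7), (7, -9), (8, -3)
Count = 3

3


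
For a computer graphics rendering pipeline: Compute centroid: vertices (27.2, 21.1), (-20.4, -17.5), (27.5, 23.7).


Centroid = ((x_A+x_B+x_C)/3, (y_A+y_B+y_C)/3)
= ((27.2+(-20.4)+27.5)/3, (21.1+(-17.5)+23.7)/3)
= (11.4333, 9.1)

(11.4333, 9.1)


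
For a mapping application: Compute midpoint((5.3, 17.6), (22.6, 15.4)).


M = ((5.3+22.6)/2, (17.6+15.4)/2)
= (13.95, 16.5)

(13.95, 16.5)


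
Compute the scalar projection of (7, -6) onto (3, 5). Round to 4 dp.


u.v = -9, |v| = sqrt(34) = 5.831
Scalar projection = u.v / |v| = -9 / sqrt(34) = -1.5435

-1.5435


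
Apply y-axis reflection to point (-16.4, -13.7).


Reflection over y-axis: (x,y) -> (-x,y)
(-16.4, -13.7) -> (16.4, -13.7)

(16.4, -13.7)


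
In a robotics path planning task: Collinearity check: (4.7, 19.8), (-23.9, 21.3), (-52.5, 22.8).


Cross product: ((-23.9)-4.7)*(22.8-19.8) - (21.3-19.8)*((-52.5)-4.7)
= 0

Yes, collinear


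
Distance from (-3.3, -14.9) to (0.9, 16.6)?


dx=4.2, dy=31.5
d^2 = 4.2^2 + 31.5^2 = 1009.89
d = sqrt(1009.89) = 31.7788

31.7788


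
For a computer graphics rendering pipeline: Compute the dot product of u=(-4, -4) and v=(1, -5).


u . v = u_x*v_x + u_y*v_y = (-4)*1 + (-4)*(-5)
= (-4) + 20 = 16

16


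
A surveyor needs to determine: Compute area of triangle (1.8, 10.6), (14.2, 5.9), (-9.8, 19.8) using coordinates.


Area = |x_A(y_B-y_C) + x_B(y_C-y_A) + x_C(y_A-y_B)|/2
= |(-25.02) + 130.64 + (-46.06)|/2
= 59.56/2 = 29.78

29.78


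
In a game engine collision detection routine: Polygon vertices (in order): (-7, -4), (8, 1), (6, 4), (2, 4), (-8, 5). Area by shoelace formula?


Shoelace sum: ((-7)*1 - 8*(-4)) + (8*4 - 6*1) + (6*4 - 2*4) + (2*5 - (-8)*4) + ((-8)*(-4) - (-7)*5)
= 176
Area = |176|/2 = 88

88


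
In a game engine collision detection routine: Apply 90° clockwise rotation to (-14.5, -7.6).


90° CW: (x,y) -> (y, -x)
(-14.5,-7.6) -> (-7.6, 14.5)

(-7.6, 14.5)


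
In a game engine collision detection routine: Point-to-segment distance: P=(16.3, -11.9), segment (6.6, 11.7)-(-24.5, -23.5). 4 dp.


Project P onto AB: t = 0.2398 (clamped to [0,1])
Closest point on segment: (-0.8577, 3.2592)
Distance: 22.8951

22.8951


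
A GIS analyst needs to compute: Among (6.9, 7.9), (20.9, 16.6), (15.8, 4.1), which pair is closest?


d(P0,P1) = 16.483, d(P0,P2) = 9.6773, d(P1,P2) = 13.5004
Closest: P0 and P2

Closest pair: (6.9, 7.9) and (15.8, 4.1), distance = 9.6773


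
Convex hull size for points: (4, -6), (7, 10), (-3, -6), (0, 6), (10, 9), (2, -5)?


Convex hull vertices (CCW): (-3, -6), (4, -6), (10, 9), (7, 10), (0, 6)
Count = 5

5


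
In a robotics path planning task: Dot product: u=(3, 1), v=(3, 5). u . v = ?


u . v = u_x*v_x + u_y*v_y = 3*3 + 1*5
= 9 + 5 = 14

14


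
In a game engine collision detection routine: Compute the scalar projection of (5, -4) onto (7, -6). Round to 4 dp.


u.v = 59, |v| = sqrt(85) = 9.2195
Scalar projection = u.v / |v| = 59 / sqrt(85) = 6.3994

6.3994


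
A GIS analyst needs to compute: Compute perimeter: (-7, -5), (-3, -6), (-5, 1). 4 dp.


Sides: (-7, -5)->(-3, -6): sqrt(17) = 4.123106, (-3, -6)->(-5, 1): sqrt(53) = 7.28011, (-5, 1)->(-7, -5): sqrt(40) = 6.324555
Sum = 17.727771
Perimeter = 17.7278

17.7278


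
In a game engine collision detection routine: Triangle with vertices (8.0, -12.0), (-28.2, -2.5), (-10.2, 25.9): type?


Side lengths squared: AB^2=1400.69, BC^2=1130.56, CA^2=1767.65
Sorted: [1130.56, 1400.69, 1767.65]
By sides: Scalene, By angles: Acute

Scalene, Acute


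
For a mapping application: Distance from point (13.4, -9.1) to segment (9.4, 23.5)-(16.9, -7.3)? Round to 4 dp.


Project P onto AB: t = 1 (clamped to [0,1])
Closest point on segment: (16.9, -7.3)
Distance: 3.9357

3.9357


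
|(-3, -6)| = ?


|u| = sqrt((-3)^2 + (-6)^2) = sqrt(45) = 6.7082

6.7082


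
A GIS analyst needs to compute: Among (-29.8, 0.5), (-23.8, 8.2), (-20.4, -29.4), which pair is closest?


d(P0,P1) = 9.7617, d(P0,P2) = 31.3428, d(P1,P2) = 37.7534
Closest: P0 and P1

Closest pair: (-29.8, 0.5) and (-23.8, 8.2), distance = 9.7617


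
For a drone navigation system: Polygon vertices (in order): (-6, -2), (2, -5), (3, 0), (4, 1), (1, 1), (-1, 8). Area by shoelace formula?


Shoelace sum: ((-6)*(-5) - 2*(-2)) + (2*0 - 3*(-5)) + (3*1 - 4*0) + (4*1 - 1*1) + (1*8 - (-1)*1) + ((-1)*(-2) - (-6)*8)
= 114
Area = |114|/2 = 57

57


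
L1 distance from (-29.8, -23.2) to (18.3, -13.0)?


|(-29.8)-18.3| + |(-23.2)-(-13)| = 48.1 + 10.2 = 58.3

58.3


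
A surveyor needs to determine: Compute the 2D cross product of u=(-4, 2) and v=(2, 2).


u x v = u_x*v_y - u_y*v_x = (-4)*2 - 2*2
= (-8) - 4 = -12

-12


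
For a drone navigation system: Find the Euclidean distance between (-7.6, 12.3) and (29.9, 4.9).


dx=37.5, dy=-7.4
d^2 = 37.5^2 + (-7.4)^2 = 1461.01
d = sqrt(1461.01) = 38.2232

38.2232


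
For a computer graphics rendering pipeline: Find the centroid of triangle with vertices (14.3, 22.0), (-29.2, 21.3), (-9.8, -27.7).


Centroid = ((x_A+x_B+x_C)/3, (y_A+y_B+y_C)/3)
= ((14.3+(-29.2)+(-9.8))/3, (22+21.3+(-27.7))/3)
= (-8.2333, 5.2)

(-8.2333, 5.2)


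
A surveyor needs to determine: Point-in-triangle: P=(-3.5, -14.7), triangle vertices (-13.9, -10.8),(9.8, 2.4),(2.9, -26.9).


Cross products: AB x AP = -229.71, BC x BP = -271.7, CA x CP = -101.92
All same sign? yes

Yes, inside


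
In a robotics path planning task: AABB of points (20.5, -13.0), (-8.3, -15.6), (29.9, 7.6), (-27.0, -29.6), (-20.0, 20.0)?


x range: [-27, 29.9]
y range: [-29.6, 20]
Bounding box: (-27,-29.6) to (29.9,20)

(-27,-29.6) to (29.9,20)


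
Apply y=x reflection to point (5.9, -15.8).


Reflection over y=x: (x,y) -> (y,x)
(5.9, -15.8) -> (-15.8, 5.9)

(-15.8, 5.9)


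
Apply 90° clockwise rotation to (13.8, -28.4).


90° CW: (x,y) -> (y, -x)
(13.8,-28.4) -> (-28.4, -13.8)

(-28.4, -13.8)


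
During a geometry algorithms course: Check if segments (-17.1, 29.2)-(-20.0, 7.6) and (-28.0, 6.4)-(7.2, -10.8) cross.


Cross products: d1=990.04, d2=179.84, d3=-169.32, d4=640.88
d1*d2 < 0 and d3*d4 < 0? no

No, they don't intersect


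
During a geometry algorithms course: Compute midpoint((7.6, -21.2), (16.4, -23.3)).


M = ((7.6+16.4)/2, ((-21.2)+(-23.3))/2)
= (12, -22.25)

(12, -22.25)


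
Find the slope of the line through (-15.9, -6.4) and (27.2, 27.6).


slope = (y2-y1)/(x2-x1) = (27.6-(-6.4))/(27.2-(-15.9)) = 34/43.1 = 0.7889

0.7889


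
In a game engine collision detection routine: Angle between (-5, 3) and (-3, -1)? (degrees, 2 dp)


u.v = 12, |u| = sqrt(34) = 5.831, |v| = sqrt(10) = 3.1623
cos(theta) = u.v/(|u||v|) = 12/sqrt(340) = 0.650791
theta = acos(0.650791) = 49.4 degrees

49.4 degrees


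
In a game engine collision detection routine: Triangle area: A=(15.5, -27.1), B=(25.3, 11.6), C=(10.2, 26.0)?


Area = |x_A(y_B-y_C) + x_B(y_C-y_A) + x_C(y_A-y_B)|/2
= |(-223.2) + 1343.43 + (-394.74)|/2
= 725.49/2 = 362.745

362.745


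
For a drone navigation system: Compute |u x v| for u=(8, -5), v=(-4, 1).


|u x v| = |8*1 - (-5)*(-4)|
= |8 - 20| = 12

12


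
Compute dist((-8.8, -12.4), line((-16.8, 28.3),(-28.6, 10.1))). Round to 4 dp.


|cross product| = 625.86
|line direction| = sqrt(470.48) = 21.6906
Distance = 625.86/sqrt(470.48) = 28.854

28.854


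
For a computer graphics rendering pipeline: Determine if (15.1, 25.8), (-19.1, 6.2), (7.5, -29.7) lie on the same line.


Cross product: ((-19.1)-15.1)*((-29.7)-25.8) - (6.2-25.8)*(7.5-15.1)
= 1749.14

No, not collinear


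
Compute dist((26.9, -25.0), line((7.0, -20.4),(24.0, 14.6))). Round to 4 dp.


|cross product| = 774.7
|line direction| = sqrt(1514) = 38.9102
Distance = 774.7/sqrt(1514) = 19.91

19.91


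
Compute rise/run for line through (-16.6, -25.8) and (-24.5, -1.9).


slope = (y2-y1)/(x2-x1) = ((-1.9)-(-25.8))/((-24.5)-(-16.6)) = 23.9/(-7.9) = -3.0253

-3.0253


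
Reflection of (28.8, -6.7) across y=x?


Reflection over y=x: (x,y) -> (y,x)
(28.8, -6.7) -> (-6.7, 28.8)

(-6.7, 28.8)


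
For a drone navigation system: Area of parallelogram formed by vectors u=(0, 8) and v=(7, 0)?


|u x v| = |0*0 - 8*7|
= |0 - 56| = 56

56


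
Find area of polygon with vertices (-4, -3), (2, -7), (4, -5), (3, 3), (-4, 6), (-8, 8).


Shoelace sum: ((-4)*(-7) - 2*(-3)) + (2*(-5) - 4*(-7)) + (4*3 - 3*(-5)) + (3*6 - (-4)*3) + ((-4)*8 - (-8)*6) + ((-8)*(-3) - (-4)*8)
= 181
Area = |181|/2 = 90.5

90.5


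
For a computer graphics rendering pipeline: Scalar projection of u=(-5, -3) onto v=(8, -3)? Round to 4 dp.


u.v = -31, |v| = sqrt(73) = 8.544
Scalar projection = u.v / |v| = -31 / sqrt(73) = -3.6283

-3.6283


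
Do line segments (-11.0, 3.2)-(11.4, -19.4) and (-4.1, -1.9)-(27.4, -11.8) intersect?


Cross products: d1=92.34, d2=-397.8, d3=41.7, d4=531.84
d1*d2 < 0 and d3*d4 < 0? no

No, they don't intersect


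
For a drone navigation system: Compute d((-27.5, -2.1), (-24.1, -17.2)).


dx=3.4, dy=-15.1
d^2 = 3.4^2 + (-15.1)^2 = 239.57
d = sqrt(239.57) = 15.478

15.478


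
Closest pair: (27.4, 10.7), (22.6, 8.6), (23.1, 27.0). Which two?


d(P0,P1) = 5.2393, d(P0,P2) = 16.8576, d(P1,P2) = 18.4068
Closest: P0 and P1

Closest pair: (27.4, 10.7) and (22.6, 8.6), distance = 5.2393


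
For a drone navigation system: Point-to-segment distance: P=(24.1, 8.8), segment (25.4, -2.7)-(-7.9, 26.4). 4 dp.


Project P onto AB: t = 0.1933 (clamped to [0,1])
Closest point on segment: (18.9648, 2.9236)
Distance: 7.804

7.804


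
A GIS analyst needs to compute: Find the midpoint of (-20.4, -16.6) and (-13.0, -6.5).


M = (((-20.4)+(-13))/2, ((-16.6)+(-6.5))/2)
= (-16.7, -11.55)

(-16.7, -11.55)


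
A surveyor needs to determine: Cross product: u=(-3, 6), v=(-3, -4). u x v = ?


u x v = u_x*v_y - u_y*v_x = (-3)*(-4) - 6*(-3)
= 12 - (-18) = 30

30


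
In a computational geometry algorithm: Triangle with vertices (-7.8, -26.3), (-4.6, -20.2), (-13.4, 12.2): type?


Side lengths squared: AB^2=47.45, BC^2=1127.2, CA^2=1513.61
Sorted: [47.45, 1127.2, 1513.61]
By sides: Scalene, By angles: Obtuse

Scalene, Obtuse


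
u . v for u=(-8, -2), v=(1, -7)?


u . v = u_x*v_x + u_y*v_y = (-8)*1 + (-2)*(-7)
= (-8) + 14 = 6

6


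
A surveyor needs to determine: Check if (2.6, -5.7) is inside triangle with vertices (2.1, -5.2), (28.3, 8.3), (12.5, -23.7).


Cross products: AB x AP = -19.85, BC x BP = -601.2, CA x CP = -4.05
All same sign? yes

Yes, inside


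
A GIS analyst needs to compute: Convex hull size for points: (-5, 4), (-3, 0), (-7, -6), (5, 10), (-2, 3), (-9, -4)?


Convex hull vertices (CCW): (-9, -4), (-7, -6), (5, 10), (-5, 4)
Count = 4

4


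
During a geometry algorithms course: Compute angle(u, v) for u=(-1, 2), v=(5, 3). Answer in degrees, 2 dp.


u.v = 1, |u| = sqrt(5) = 2.2361, |v| = sqrt(34) = 5.831
cos(theta) = u.v/(|u||v|) = 1/sqrt(170) = 0.076696
theta = acos(0.076696) = 85.6 degrees

85.6 degrees


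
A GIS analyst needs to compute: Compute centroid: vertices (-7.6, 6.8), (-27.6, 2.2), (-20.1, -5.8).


Centroid = ((x_A+x_B+x_C)/3, (y_A+y_B+y_C)/3)
= (((-7.6)+(-27.6)+(-20.1))/3, (6.8+2.2+(-5.8))/3)
= (-18.4333, 1.0667)

(-18.4333, 1.0667)


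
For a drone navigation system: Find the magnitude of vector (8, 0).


|u| = sqrt(8^2 + 0^2) = sqrt(64) = 8

8


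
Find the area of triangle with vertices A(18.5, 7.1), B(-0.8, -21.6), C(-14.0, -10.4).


Area = |x_A(y_B-y_C) + x_B(y_C-y_A) + x_C(y_A-y_B)|/2
= |(-207.2) + 14 + (-401.8)|/2
= 595/2 = 297.5

297.5


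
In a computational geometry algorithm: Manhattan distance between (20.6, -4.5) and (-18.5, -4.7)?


|20.6-(-18.5)| + |(-4.5)-(-4.7)| = 39.1 + 0.2 = 39.3

39.3


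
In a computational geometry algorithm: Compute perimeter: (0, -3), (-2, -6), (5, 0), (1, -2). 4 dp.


Sides: (0, -3)->(-2, -6): sqrt(13) = 3.605551, (-2, -6)->(5, 0): sqrt(85) = 9.219544, (5, 0)->(1, -2): sqrt(20) = 4.472136, (1, -2)->(0, -3): sqrt(2) = 1.414214
Sum = 18.711445
Perimeter = 18.7114

18.7114


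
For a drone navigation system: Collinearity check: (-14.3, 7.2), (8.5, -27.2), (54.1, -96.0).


Cross product: (8.5-(-14.3))*((-96)-7.2) - ((-27.2)-7.2)*(54.1-(-14.3))
= 0

Yes, collinear


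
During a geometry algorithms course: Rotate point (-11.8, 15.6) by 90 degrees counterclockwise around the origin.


90° CCW: (x,y) -> (-y, x)
(-11.8,15.6) -> (-15.6, -11.8)

(-15.6, -11.8)


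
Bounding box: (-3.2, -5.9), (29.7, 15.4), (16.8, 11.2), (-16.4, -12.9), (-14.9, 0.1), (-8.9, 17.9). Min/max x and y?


x range: [-16.4, 29.7]
y range: [-12.9, 17.9]
Bounding box: (-16.4,-12.9) to (29.7,17.9)

(-16.4,-12.9) to (29.7,17.9)


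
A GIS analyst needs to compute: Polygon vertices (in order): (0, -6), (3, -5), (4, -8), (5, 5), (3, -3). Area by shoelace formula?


Shoelace sum: (0*(-5) - 3*(-6)) + (3*(-8) - 4*(-5)) + (4*5 - 5*(-8)) + (5*(-3) - 3*5) + (3*(-6) - 0*(-3))
= 26
Area = |26|/2 = 13

13


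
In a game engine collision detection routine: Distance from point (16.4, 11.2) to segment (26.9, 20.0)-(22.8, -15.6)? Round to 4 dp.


Project P onto AB: t = 0.2775 (clamped to [0,1])
Closest point on segment: (25.7623, 10.1218)
Distance: 9.4242

9.4242


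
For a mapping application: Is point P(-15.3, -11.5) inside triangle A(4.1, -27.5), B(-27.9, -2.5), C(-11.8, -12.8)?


Cross products: AB x AP = -27, BC x BP = -15.12, CA x CP = -30.78
All same sign? yes

Yes, inside


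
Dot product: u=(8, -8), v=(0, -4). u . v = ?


u . v = u_x*v_x + u_y*v_y = 8*0 + (-8)*(-4)
= 0 + 32 = 32

32


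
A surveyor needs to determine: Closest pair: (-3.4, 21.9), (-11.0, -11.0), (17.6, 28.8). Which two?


d(P0,P1) = 33.7664, d(P0,P2) = 22.1045, d(P1,P2) = 49.0102
Closest: P0 and P2

Closest pair: (-3.4, 21.9) and (17.6, 28.8), distance = 22.1045


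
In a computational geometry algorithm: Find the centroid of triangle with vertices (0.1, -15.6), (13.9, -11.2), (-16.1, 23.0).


Centroid = ((x_A+x_B+x_C)/3, (y_A+y_B+y_C)/3)
= ((0.1+13.9+(-16.1))/3, ((-15.6)+(-11.2)+23)/3)
= (-0.7, -1.2667)

(-0.7, -1.2667)


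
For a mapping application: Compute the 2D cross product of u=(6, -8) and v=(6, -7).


u x v = u_x*v_y - u_y*v_x = 6*(-7) - (-8)*6
= (-42) - (-48) = 6

6


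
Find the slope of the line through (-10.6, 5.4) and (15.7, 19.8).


slope = (y2-y1)/(x2-x1) = (19.8-5.4)/(15.7-(-10.6)) = 14.4/26.3 = 0.5475

0.5475


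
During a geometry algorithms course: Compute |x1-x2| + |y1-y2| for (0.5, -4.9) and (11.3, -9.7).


|0.5-11.3| + |(-4.9)-(-9.7)| = 10.8 + 4.8 = 15.6

15.6


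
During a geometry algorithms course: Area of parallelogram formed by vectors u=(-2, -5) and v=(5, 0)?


|u x v| = |(-2)*0 - (-5)*5|
= |0 - (-25)| = 25

25


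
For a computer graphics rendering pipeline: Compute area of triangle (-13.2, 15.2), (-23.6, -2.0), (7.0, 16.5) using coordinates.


Area = |x_A(y_B-y_C) + x_B(y_C-y_A) + x_C(y_A-y_B)|/2
= |244.2 + (-30.68) + 120.4|/2
= 333.92/2 = 166.96

166.96


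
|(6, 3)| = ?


|u| = sqrt(6^2 + 3^2) = sqrt(45) = 6.7082

6.7082


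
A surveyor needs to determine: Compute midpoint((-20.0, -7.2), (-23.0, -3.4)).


M = (((-20)+(-23))/2, ((-7.2)+(-3.4))/2)
= (-21.5, -5.3)

(-21.5, -5.3)


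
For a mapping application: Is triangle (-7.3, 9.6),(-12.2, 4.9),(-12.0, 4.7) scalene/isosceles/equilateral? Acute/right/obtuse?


Side lengths squared: AB^2=46.1, BC^2=0.08, CA^2=46.1
Sorted: [0.08, 46.1, 46.1]
By sides: Isosceles, By angles: Acute

Isosceles, Acute


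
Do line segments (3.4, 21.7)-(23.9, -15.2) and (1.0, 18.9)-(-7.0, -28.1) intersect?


Cross products: d1=90.4, d2=1349.1, d3=-145.96, d4=-1404.66
d1*d2 < 0 and d3*d4 < 0? no

No, they don't intersect


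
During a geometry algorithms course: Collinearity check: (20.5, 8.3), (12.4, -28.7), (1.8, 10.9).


Cross product: (12.4-20.5)*(10.9-8.3) - ((-28.7)-8.3)*(1.8-20.5)
= -712.96

No, not collinear


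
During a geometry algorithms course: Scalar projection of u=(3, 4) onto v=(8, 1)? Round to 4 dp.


u.v = 28, |v| = sqrt(65) = 8.0623
Scalar projection = u.v / |v| = 28 / sqrt(65) = 3.473

3.473


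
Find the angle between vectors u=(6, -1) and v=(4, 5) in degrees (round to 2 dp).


u.v = 19, |u| = sqrt(37) = 6.0828, |v| = sqrt(41) = 6.4031
cos(theta) = u.v/(|u||v|) = 19/sqrt(1517) = 0.487821
theta = acos(0.487821) = 60.8 degrees

60.8 degrees


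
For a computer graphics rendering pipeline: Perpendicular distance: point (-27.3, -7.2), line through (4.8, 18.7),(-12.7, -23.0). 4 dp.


|cross product| = 885.32
|line direction| = sqrt(2045.14) = 45.2232
Distance = 885.32/sqrt(2045.14) = 19.5767

19.5767


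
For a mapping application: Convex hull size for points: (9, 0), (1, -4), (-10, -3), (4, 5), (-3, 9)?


Convex hull vertices (CCW): (-10, -3), (1, -4), (9, 0), (4, 5), (-3, 9)
Count = 5

5


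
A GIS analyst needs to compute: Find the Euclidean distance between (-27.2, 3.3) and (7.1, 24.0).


dx=34.3, dy=20.7
d^2 = 34.3^2 + 20.7^2 = 1604.98
d = sqrt(1604.98) = 40.0622

40.0622


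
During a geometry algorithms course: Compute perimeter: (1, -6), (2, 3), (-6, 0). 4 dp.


Sides: (1, -6)->(2, 3): sqrt(82) = 9.055385, (2, 3)->(-6, 0): sqrt(73) = 8.544004, (-6, 0)->(1, -6): sqrt(85) = 9.219544
Sum = 26.818933
Perimeter = 26.8189

26.8189


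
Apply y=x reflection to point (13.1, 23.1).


Reflection over y=x: (x,y) -> (y,x)
(13.1, 23.1) -> (23.1, 13.1)

(23.1, 13.1)


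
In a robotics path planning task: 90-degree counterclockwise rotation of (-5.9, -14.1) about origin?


90° CCW: (x,y) -> (-y, x)
(-5.9,-14.1) -> (14.1, -5.9)

(14.1, -5.9)


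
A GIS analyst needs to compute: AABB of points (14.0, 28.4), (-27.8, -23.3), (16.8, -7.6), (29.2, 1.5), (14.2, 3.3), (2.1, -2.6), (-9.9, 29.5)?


x range: [-27.8, 29.2]
y range: [-23.3, 29.5]
Bounding box: (-27.8,-23.3) to (29.2,29.5)

(-27.8,-23.3) to (29.2,29.5)


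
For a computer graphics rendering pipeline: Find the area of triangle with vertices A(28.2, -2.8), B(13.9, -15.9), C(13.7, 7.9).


Area = |x_A(y_B-y_C) + x_B(y_C-y_A) + x_C(y_A-y_B)|/2
= |(-671.16) + 148.73 + 179.47|/2
= 342.96/2 = 171.48

171.48


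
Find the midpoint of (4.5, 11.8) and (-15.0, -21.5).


M = ((4.5+(-15))/2, (11.8+(-21.5))/2)
= (-5.25, -4.85)

(-5.25, -4.85)


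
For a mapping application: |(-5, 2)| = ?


|u| = sqrt((-5)^2 + 2^2) = sqrt(29) = 5.3852

5.3852


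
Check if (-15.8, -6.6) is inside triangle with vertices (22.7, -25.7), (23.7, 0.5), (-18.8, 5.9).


Cross products: AB x AP = 1027.8, BC x BP = 515.05, CA x CP = -423.95
All same sign? no

No, outside


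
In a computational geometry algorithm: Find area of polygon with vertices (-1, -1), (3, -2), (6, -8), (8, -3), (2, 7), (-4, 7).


Shoelace sum: ((-1)*(-2) - 3*(-1)) + (3*(-8) - 6*(-2)) + (6*(-3) - 8*(-8)) + (8*7 - 2*(-3)) + (2*7 - (-4)*7) + ((-4)*(-1) - (-1)*7)
= 154
Area = |154|/2 = 77

77


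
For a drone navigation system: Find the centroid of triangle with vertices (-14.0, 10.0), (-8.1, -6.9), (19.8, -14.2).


Centroid = ((x_A+x_B+x_C)/3, (y_A+y_B+y_C)/3)
= (((-14)+(-8.1)+19.8)/3, (10+(-6.9)+(-14.2))/3)
= (-0.7667, -3.7)

(-0.7667, -3.7)


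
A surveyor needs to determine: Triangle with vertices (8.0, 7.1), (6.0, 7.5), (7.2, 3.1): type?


Side lengths squared: AB^2=4.16, BC^2=20.8, CA^2=16.64
Sorted: [4.16, 16.64, 20.8]
By sides: Scalene, By angles: Right

Scalene, Right


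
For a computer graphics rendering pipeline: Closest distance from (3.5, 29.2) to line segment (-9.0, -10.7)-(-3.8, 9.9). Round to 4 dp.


Project P onto AB: t = 1 (clamped to [0,1])
Closest point on segment: (-3.8, 9.9)
Distance: 20.6344

20.6344


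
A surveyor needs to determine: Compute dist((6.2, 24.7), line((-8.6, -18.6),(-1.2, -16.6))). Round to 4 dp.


|cross product| = 290.82
|line direction| = sqrt(58.76) = 7.6655
Distance = 290.82/sqrt(58.76) = 37.9388

37.9388


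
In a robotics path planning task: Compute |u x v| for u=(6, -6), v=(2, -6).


|u x v| = |6*(-6) - (-6)*2|
= |(-36) - (-12)| = 24

24


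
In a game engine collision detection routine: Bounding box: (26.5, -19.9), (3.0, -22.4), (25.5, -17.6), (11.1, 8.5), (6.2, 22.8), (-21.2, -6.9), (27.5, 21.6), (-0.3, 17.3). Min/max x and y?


x range: [-21.2, 27.5]
y range: [-22.4, 22.8]
Bounding box: (-21.2,-22.4) to (27.5,22.8)

(-21.2,-22.4) to (27.5,22.8)


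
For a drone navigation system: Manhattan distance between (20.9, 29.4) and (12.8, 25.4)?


|20.9-12.8| + |29.4-25.4| = 8.1 + 4 = 12.1

12.1


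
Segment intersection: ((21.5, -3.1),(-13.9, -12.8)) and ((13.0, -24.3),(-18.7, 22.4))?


Cross products: d1=-1068.99, d2=891.68, d3=668.03, d4=-1292.64
d1*d2 < 0 and d3*d4 < 0? yes

Yes, they intersect


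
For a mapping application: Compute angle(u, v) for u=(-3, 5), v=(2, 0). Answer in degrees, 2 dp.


u.v = -6, |u| = sqrt(34) = 5.831, |v| = sqrt(4) = 2
cos(theta) = u.v/(|u||v|) = -6/sqrt(136) = -0.514496
theta = acos(-0.514496) = 120.96 degrees

120.96 degrees


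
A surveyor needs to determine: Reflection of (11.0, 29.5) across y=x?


Reflection over y=x: (x,y) -> (y,x)
(11, 29.5) -> (29.5, 11)

(29.5, 11)


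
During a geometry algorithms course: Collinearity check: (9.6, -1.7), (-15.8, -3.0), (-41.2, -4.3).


Cross product: ((-15.8)-9.6)*((-4.3)-(-1.7)) - ((-3)-(-1.7))*((-41.2)-9.6)
= 0

Yes, collinear


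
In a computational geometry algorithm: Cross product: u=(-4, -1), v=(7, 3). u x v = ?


u x v = u_x*v_y - u_y*v_x = (-4)*3 - (-1)*7
= (-12) - (-7) = -5

-5


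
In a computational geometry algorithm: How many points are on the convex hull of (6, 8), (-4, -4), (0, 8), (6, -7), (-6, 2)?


Convex hull vertices (CCW): (-6, 2), (-4, -4), (6, -7), (6, 8), (0, 8)
Count = 5

5


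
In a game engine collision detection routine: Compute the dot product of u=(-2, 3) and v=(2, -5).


u . v = u_x*v_x + u_y*v_y = (-2)*2 + 3*(-5)
= (-4) + (-15) = -19

-19


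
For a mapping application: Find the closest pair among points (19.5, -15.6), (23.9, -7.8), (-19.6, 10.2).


d(P0,P1) = 8.9554, d(P0,P2) = 46.845, d(P1,P2) = 47.0771
Closest: P0 and P1

Closest pair: (19.5, -15.6) and (23.9, -7.8), distance = 8.9554


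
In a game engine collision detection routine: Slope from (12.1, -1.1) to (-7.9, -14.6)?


slope = (y2-y1)/(x2-x1) = ((-14.6)-(-1.1))/((-7.9)-12.1) = (-13.5)/(-20) = 0.675

0.675


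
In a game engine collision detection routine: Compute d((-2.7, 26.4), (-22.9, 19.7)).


dx=-20.2, dy=-6.7
d^2 = (-20.2)^2 + (-6.7)^2 = 452.93
d = sqrt(452.93) = 21.2822

21.2822


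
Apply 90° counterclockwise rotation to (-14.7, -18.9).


90° CCW: (x,y) -> (-y, x)
(-14.7,-18.9) -> (18.9, -14.7)

(18.9, -14.7)


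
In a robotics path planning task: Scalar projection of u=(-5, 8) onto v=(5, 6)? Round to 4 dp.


u.v = 23, |v| = sqrt(61) = 7.8102
Scalar projection = u.v / |v| = 23 / sqrt(61) = 2.9448

2.9448


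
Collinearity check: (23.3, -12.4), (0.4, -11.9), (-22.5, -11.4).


Cross product: (0.4-23.3)*((-11.4)-(-12.4)) - ((-11.9)-(-12.4))*((-22.5)-23.3)
= 0

Yes, collinear


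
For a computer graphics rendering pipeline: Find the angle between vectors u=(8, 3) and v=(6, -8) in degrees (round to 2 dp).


u.v = 24, |u| = sqrt(73) = 8.544, |v| = sqrt(100) = 10
cos(theta) = u.v/(|u||v|) = 24/sqrt(7300) = 0.280899
theta = acos(0.280899) = 73.69 degrees

73.69 degrees


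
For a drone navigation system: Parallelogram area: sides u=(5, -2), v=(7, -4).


|u x v| = |5*(-4) - (-2)*7|
= |(-20) - (-14)| = 6

6


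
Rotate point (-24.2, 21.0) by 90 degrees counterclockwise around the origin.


90° CCW: (x,y) -> (-y, x)
(-24.2,21) -> (-21, -24.2)

(-21, -24.2)


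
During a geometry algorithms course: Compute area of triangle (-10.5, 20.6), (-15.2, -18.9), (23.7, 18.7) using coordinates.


Area = |x_A(y_B-y_C) + x_B(y_C-y_A) + x_C(y_A-y_B)|/2
= |394.8 + 28.88 + 936.15|/2
= 1359.83/2 = 679.915

679.915


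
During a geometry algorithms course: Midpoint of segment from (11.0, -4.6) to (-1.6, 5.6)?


M = ((11+(-1.6))/2, ((-4.6)+5.6)/2)
= (4.7, 0.5)

(4.7, 0.5)


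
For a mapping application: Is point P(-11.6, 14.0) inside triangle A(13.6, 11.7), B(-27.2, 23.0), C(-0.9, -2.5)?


Cross products: AB x AP = 190.92, BC x BP = 161.1, CA x CP = 391.19
All same sign? yes

Yes, inside


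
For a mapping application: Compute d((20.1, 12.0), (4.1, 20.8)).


dx=-16, dy=8.8
d^2 = (-16)^2 + 8.8^2 = 333.44
d = sqrt(333.44) = 18.2603

18.2603


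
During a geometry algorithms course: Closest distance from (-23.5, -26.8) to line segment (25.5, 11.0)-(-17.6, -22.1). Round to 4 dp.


Project P onto AB: t = 1 (clamped to [0,1])
Closest point on segment: (-17.6, -22.1)
Distance: 7.5432

7.5432


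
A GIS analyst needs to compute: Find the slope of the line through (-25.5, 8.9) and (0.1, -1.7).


slope = (y2-y1)/(x2-x1) = ((-1.7)-8.9)/(0.1-(-25.5)) = (-10.6)/25.6 = -0.4141

-0.4141


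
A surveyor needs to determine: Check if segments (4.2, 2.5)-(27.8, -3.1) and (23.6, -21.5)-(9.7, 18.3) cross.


Cross products: d1=438.52, d2=-422.92, d3=-457.76, d4=403.68
d1*d2 < 0 and d3*d4 < 0? yes

Yes, they intersect


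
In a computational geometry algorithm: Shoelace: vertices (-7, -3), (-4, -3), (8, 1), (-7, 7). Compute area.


Shoelace sum: ((-7)*(-3) - (-4)*(-3)) + ((-4)*1 - 8*(-3)) + (8*7 - (-7)*1) + ((-7)*(-3) - (-7)*7)
= 162
Area = |162|/2 = 81

81


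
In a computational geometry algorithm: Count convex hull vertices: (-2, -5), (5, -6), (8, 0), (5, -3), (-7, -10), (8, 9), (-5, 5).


Convex hull vertices (CCW): (-7, -10), (5, -6), (8, 0), (8, 9), (-5, 5)
Count = 5

5


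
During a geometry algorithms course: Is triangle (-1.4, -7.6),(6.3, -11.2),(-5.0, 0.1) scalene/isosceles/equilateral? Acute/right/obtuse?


Side lengths squared: AB^2=72.25, BC^2=255.38, CA^2=72.25
Sorted: [72.25, 72.25, 255.38]
By sides: Isosceles, By angles: Obtuse

Isosceles, Obtuse


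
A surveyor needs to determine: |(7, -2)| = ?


|u| = sqrt(7^2 + (-2)^2) = sqrt(53) = 7.2801

7.2801


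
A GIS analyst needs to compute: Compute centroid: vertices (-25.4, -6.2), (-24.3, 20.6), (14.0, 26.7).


Centroid = ((x_A+x_B+x_C)/3, (y_A+y_B+y_C)/3)
= (((-25.4)+(-24.3)+14)/3, ((-6.2)+20.6+26.7)/3)
= (-11.9, 13.7)

(-11.9, 13.7)


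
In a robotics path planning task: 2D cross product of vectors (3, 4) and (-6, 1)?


u x v = u_x*v_y - u_y*v_x = 3*1 - 4*(-6)
= 3 - (-24) = 27

27


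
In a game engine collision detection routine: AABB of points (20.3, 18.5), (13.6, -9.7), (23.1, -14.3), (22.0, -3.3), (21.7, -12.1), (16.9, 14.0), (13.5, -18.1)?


x range: [13.5, 23.1]
y range: [-18.1, 18.5]
Bounding box: (13.5,-18.1) to (23.1,18.5)

(13.5,-18.1) to (23.1,18.5)


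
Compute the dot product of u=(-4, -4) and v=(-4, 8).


u . v = u_x*v_x + u_y*v_y = (-4)*(-4) + (-4)*8
= 16 + (-32) = -16

-16


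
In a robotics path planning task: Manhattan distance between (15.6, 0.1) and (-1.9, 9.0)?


|15.6-(-1.9)| + |0.1-9| = 17.5 + 8.9 = 26.4

26.4


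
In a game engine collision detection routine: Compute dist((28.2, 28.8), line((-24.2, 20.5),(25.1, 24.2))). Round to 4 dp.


|cross product| = 215.31
|line direction| = sqrt(2444.18) = 49.4386
Distance = 215.31/sqrt(2444.18) = 4.3551

4.3551


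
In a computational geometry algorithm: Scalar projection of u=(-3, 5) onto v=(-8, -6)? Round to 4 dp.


u.v = -6, |v| = sqrt(100) = 10
Scalar projection = u.v / |v| = -6 / sqrt(100) = -0.6

-0.6


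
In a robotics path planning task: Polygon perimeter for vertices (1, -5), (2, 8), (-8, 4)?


Sides: (1, -5)->(2, 8): sqrt(170) = 13.038405, (2, 8)->(-8, 4): sqrt(116) = 10.77033, (-8, 4)->(1, -5): sqrt(162) = 12.727922
Sum = 36.536657
Perimeter = 36.5367

36.5367


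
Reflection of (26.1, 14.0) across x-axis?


Reflection over x-axis: (x,y) -> (x,-y)
(26.1, 14) -> (26.1, -14)

(26.1, -14)


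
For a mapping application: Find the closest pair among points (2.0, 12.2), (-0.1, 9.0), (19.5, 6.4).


d(P0,P1) = 3.8275, d(P0,P2) = 18.4361, d(P1,P2) = 19.7717
Closest: P0 and P1

Closest pair: (2.0, 12.2) and (-0.1, 9.0), distance = 3.8275


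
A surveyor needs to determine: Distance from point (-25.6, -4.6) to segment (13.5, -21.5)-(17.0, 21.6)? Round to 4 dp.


Project P onto AB: t = 0.3164 (clamped to [0,1])
Closest point on segment: (14.6072, -7.8651)
Distance: 40.3396

40.3396


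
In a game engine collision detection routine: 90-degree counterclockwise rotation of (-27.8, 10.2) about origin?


90° CCW: (x,y) -> (-y, x)
(-27.8,10.2) -> (-10.2, -27.8)

(-10.2, -27.8)


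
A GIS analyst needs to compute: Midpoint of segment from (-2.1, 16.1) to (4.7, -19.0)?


M = (((-2.1)+4.7)/2, (16.1+(-19))/2)
= (1.3, -1.45)

(1.3, -1.45)


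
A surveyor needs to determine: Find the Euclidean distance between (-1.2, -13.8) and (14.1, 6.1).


dx=15.3, dy=19.9
d^2 = 15.3^2 + 19.9^2 = 630.1
d = sqrt(630.1) = 25.1018

25.1018


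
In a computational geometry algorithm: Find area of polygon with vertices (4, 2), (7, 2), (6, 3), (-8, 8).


Shoelace sum: (4*2 - 7*2) + (7*3 - 6*2) + (6*8 - (-8)*3) + ((-8)*2 - 4*8)
= 27
Area = |27|/2 = 13.5

13.5
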